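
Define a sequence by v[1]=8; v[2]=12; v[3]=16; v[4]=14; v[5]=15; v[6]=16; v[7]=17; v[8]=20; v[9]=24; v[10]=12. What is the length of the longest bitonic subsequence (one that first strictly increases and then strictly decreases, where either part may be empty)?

9

inc[i] = longest strictly increasing subsequence ending at i; dec[i] = longest strictly decreasing subsequence starting at i:
i:      1  2  3  4  5  6  7  8  9 10
v[i]:   8 12 16 14 15 16 17 20 24 12
inc:    1  2  3  3  4  5  6  7  8  2
dec:    1  1  3  2  2  2  2  2  2  1
Best peak at i=9 (value 24): inc=8, dec=2, length 8+2−1 = 9.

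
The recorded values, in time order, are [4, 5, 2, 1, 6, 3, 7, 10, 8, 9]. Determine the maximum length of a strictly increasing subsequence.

6

Track the smallest tail for each achievable length (strict):
4 → extends → [4]
5 → extends → [4, 5]
2 → replaces 4 → [2, 5]
1 → replaces 2 → [1, 5]
6 → extends → [1, 5, 6]
3 → replaces 5 → [1, 3, 6]
7 → extends → [1, 3, 6, 7]
10 → extends → [1, 3, 6, 7, 10]
8 → replaces 10 → [1, 3, 6, 7, 8]
9 → extends → [1, 3, 6, 7, 8, 9]
Six tails, so the longest strictly increasing subsequence has length 6 (e.g. 4, 5, 6, 7, 8, 9).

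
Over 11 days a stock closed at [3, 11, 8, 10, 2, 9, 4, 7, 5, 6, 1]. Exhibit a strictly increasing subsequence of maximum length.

3, 4, 5, 6

Patience tails give the LIS length; then backtrack through the dp parents:
3 → extends → [3]
11 → extends → [3, 11]
8 → replaces 11 → [3, 8]
10 → extends → [3, 8, 10]
2 → replaces 3 → [2, 8, 10]
9 → replaces 10 → [2, 8, 9]
4 → replaces 8 → [2, 4, 9]
7 → replaces 9 → [2, 4, 7]
5 → replaces 7 → [2, 4, 5]
6 → extends → [2, 4, 5, 6]
1 → replaces 2 → [1, 4, 5, 6]
Length 4; one witness is 3, 4, 5, 6.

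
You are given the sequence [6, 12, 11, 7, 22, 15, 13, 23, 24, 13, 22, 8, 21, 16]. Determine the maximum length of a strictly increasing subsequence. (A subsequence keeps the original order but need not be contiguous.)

Let dp[i] be the length of the longest such subsequence ending at index i:
i:      1  2  3  4  5  6  7  8  9 10 11 12 13 14
a[i]:   6 12 11  7 22 15 13 23 24 13 22  8 21 16
dp:     1  2  2  2  3  3  3  4  5  3  4  3  4  4
Maximum dp value is 5.

5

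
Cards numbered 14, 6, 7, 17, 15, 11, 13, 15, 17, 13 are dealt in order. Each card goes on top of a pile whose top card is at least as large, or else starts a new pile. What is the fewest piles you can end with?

Place each on the leftmost legal pile:
14 → new pile 1 (tops now [14])
6 → pile 1 (tops now [6])
7 → new pile 2 (tops now [6, 7])
17 → new pile 3 (tops now [6, 7, 17])
15 → pile 3 (tops now [6, 7, 15])
11 → pile 3 (tops now [6, 7, 11])
13 → new pile 4 (tops now [6, 7, 11, 13])
15 → new pile 5 (tops now [6, 7, 11, 13, 15])
17 → new pile 6 (tops now [6, 7, 11, 13, 15, 17])
13 → pile 4 (tops now [6, 7, 11, 13, 15, 17])
Six piles.

6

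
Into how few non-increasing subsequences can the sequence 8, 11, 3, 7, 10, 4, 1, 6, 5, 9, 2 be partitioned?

Place each on the leftmost legal pile:
8 → new pile 1 (tops now [8])
11 → new pile 2 (tops now [8, 11])
3 → pile 1 (tops now [3, 11])
7 → pile 2 (tops now [3, 7])
10 → new pile 3 (tops now [3, 7, 10])
4 → pile 2 (tops now [3, 4, 10])
1 → pile 1 (tops now [1, 4, 10])
6 → pile 3 (tops now [1, 4, 6])
5 → pile 3 (tops now [1, 4, 5])
9 → new pile 4 (tops now [1, 4, 5, 9])
2 → pile 2 (tops now [1, 2, 5, 9])
Four piles.

4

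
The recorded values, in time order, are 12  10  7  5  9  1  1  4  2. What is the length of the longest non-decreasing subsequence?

Track the smallest tail for each achievable length (allowing ties):
12 → extends → [12]
10 → replaces 12 → [10]
7 → replaces 10 → [7]
5 → replaces 7 → [5]
9 → extends → [5, 9]
1 → replaces 5 → [1, 9]
1 → replaces 9 → [1, 1]
4 → extends → [1, 1, 4]
2 → replaces 4 → [1, 1, 2]
Three tails, so the longest non-decreasing subsequence has length 3 (e.g. 1, 1, 4).

3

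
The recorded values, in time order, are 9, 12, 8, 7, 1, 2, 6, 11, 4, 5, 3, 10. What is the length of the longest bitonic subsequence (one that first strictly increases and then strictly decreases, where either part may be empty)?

7

inc[i] = longest strictly increasing subsequence ending at i; dec[i] = longest strictly decreasing subsequence starting at i:
i:      1  2  3  4  5  6  7  8  9 10 11 12
a[i]:   9 12  8  7  1  2  6 11  4  5  3 10
inc:    1  2  1  1  1  2  3  4  3  4  3  5
dec:    6  6  5  4  1  1  3  3  2  2  1  1
Best peak at i=2 (value 12): inc=2, dec=6, length 2+6−1 = 7.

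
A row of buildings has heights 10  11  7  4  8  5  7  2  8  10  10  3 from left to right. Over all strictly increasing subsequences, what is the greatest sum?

Let S[i] be the best sum of a strictly increasing subsequence ending at i:
i:      1  2  3  4  5  6  7  8  9 10 11 12
a[i]:  10 11  7  4  8  5  7  2  8 10 10  3
S:     10 21  7  4 15  9 16  2 24 34 34  5
Maximum is 34 (e.g. 4 + 5 + 7 + 8 + 10).

34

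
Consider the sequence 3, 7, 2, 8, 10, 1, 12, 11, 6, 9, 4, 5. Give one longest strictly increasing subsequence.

3, 7, 8, 10, 12

Patience tails give the LIS length; then backtrack through the dp parents:
3 → extends → [3]
7 → extends → [3, 7]
2 → replaces 3 → [2, 7]
8 → extends → [2, 7, 8]
10 → extends → [2, 7, 8, 10]
1 → replaces 2 → [1, 7, 8, 10]
12 → extends → [1, 7, 8, 10, 12]
11 → replaces 12 → [1, 7, 8, 10, 11]
6 → replaces 7 → [1, 6, 8, 10, 11]
9 → replaces 10 → [1, 6, 8, 9, 11]
4 → replaces 6 → [1, 4, 8, 9, 11]
5 → replaces 8 → [1, 4, 5, 9, 11]
Length 5; one witness is 3, 7, 8, 10, 12.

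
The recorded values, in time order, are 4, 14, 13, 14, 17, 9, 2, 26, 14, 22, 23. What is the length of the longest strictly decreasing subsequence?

Negate each value so 'decreasing' becomes 'increasing', then run patience tails on the negated sequence:
-4 → extends → [-4]
-14 → replaces -4 → [-14]
-13 → extends → [-14, -13]
-14 → already a tail → [-14, -13]
-17 → replaces -14 → [-17, -13]
-9 → extends → [-17, -13, -9]
-2 → extends → [-17, -13, -9, -2]
-26 → replaces -17 → [-26, -13, -9, -2]
-14 → replaces -13 → [-26, -14, -9, -2]
-22 → replaces -14 → [-26, -22, -9, -2]
-23 → replaces -22 → [-26, -23, -9, -2]
Four tails, so the longest strictly decreasing subsequence of the original has length 4.

4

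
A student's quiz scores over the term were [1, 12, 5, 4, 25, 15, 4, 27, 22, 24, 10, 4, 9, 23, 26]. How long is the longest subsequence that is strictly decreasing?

Let dp[i] be the longest strictly decreasing subsequence ending at i:
i:      1  2  3  4  5  6  7  8  9 10 11 12 13 14 15
a[i]:   1 12  5  4 25 15  4 27 22 24 10  4  9 23 26
dp:     1  1  2  3  1  2  3  1  2  2  3  4  4  3  2
Maximum is 4.

4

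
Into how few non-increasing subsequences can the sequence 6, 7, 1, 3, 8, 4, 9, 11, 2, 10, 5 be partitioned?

5

Place each on the leftmost legal pile:
6 → new pile 1 (tops now [6])
7 → new pile 2 (tops now [6, 7])
1 → pile 1 (tops now [1, 7])
3 → pile 2 (tops now [1, 3])
8 → new pile 3 (tops now [1, 3, 8])
4 → pile 3 (tops now [1, 3, 4])
9 → new pile 4 (tops now [1, 3, 4, 9])
11 → new pile 5 (tops now [1, 3, 4, 9, 11])
2 → pile 2 (tops now [1, 2, 4, 9, 11])
10 → pile 5 (tops now [1, 2, 4, 9, 10])
5 → pile 4 (tops now [1, 2, 4, 5, 10])
Five piles.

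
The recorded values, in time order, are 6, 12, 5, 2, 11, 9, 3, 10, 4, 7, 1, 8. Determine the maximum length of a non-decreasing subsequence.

5

Track the smallest tail for each achievable length (allowing ties):
6 → extends → [6]
12 → extends → [6, 12]
5 → replaces 6 → [5, 12]
2 → replaces 5 → [2, 12]
11 → replaces 12 → [2, 11]
9 → replaces 11 → [2, 9]
3 → replaces 9 → [2, 3]
10 → extends → [2, 3, 10]
4 → replaces 10 → [2, 3, 4]
7 → extends → [2, 3, 4, 7]
1 → replaces 2 → [1, 3, 4, 7]
8 → extends → [1, 3, 4, 7, 8]
Five tails, so the longest non-decreasing subsequence has length 5 (e.g. 2, 3, 4, 7, 8).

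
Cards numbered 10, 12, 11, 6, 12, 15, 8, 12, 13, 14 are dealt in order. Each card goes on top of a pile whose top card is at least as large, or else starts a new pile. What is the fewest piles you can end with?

5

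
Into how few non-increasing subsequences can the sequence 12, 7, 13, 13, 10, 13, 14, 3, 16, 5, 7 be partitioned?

Place each on the leftmost legal pile:
12 → new pile 1 (tops now [12])
7 → pile 1 (tops now [7])
13 → new pile 2 (tops now [7, 13])
13 → pile 2 (tops now [7, 13])
10 → pile 2 (tops now [7, 10])
13 → new pile 3 (tops now [7, 10, 13])
14 → new pile 4 (tops now [7, 10, 13, 14])
3 → pile 1 (tops now [3, 10, 13, 14])
16 → new pile 5 (tops now [3, 10, 13, 14, 16])
5 → pile 2 (tops now [3, 5, 13, 14, 16])
7 → pile 3 (tops now [3, 5, 7, 14, 16])
Five piles.

5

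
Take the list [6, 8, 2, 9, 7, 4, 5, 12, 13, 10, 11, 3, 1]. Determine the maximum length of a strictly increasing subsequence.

5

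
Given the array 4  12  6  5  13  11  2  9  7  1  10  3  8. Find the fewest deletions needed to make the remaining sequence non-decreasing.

9

Fewest deletions = n − (longest non-decreasing subsequence).
Patience tails:
4 → extends → [4]
12 → extends → [4, 12]
6 → replaces 12 → [4, 6]
5 → replaces 6 → [4, 5]
13 → extends → [4, 5, 13]
11 → replaces 13 → [4, 5, 11]
2 → replaces 4 → [2, 5, 11]
9 → replaces 11 → [2, 5, 9]
7 → replaces 9 → [2, 5, 7]
1 → replaces 2 → [1, 5, 7]
10 → extends → [1, 5, 7, 10]
3 → replaces 5 → [1, 3, 7, 10]
8 → replaces 10 → [1, 3, 7, 8]
Longest non-decreasing subsequence has length 4, so deletions = 13 − 4 = 9.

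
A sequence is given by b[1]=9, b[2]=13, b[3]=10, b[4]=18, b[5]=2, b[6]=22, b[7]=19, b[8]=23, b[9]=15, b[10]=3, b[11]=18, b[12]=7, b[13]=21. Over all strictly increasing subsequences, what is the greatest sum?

85

Let S[i] be the best sum of a strictly increasing subsequence ending at i:
i:      1  2  3  4  5  6  7  8  9 10 11 12 13
b[i]:   9 13 10 18  2 22 19 23 15  3 18  7 21
S:      9 22 19 40  2 62 59 85 37  5 55 12 80
Maximum is 85 (e.g. 9 + 13 + 18 + 22 + 23).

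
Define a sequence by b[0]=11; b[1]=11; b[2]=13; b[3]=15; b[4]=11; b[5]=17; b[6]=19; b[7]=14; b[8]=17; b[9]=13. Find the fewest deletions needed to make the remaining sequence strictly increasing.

5

Fewest deletions = n − (longest strictly increasing subsequence).
Patience tails:
11 → extends → [11]
11 → already a tail → [11]
13 → extends → [11, 13]
15 → extends → [11, 13, 15]
11 → already a tail → [11, 13, 15]
17 → extends → [11, 13, 15, 17]
19 → extends → [11, 13, 15, 17, 19]
14 → replaces 15 → [11, 13, 14, 17, 19]
17 → already a tail → [11, 13, 14, 17, 19]
13 → already a tail → [11, 13, 14, 17, 19]
Longest strictly increasing subsequence has length 5, so deletions = 10 − 5 = 5.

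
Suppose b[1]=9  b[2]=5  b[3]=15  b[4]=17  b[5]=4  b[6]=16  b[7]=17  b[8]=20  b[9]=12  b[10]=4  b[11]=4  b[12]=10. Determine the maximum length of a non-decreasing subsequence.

Track the smallest tail for each achievable length (allowing ties):
9 → extends → [9]
5 → replaces 9 → [5]
15 → extends → [5, 15]
17 → extends → [5, 15, 17]
4 → replaces 5 → [4, 15, 17]
16 → replaces 17 → [4, 15, 16]
17 → extends → [4, 15, 16, 17]
20 → extends → [4, 15, 16, 17, 20]
12 → replaces 15 → [4, 12, 16, 17, 20]
4 → replaces 12 → [4, 4, 16, 17, 20]
4 → replaces 16 → [4, 4, 4, 17, 20]
10 → replaces 17 → [4, 4, 4, 10, 20]
Five tails, so the longest non-decreasing subsequence has length 5 (e.g. 9, 15, 17, 17, 20).

5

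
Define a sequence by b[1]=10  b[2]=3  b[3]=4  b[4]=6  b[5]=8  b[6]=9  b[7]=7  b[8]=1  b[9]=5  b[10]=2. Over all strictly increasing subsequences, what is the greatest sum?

30

Let S[i] be the best sum of a strictly increasing subsequence ending at i:
i:      1  2  3  4  5  6  7  8  9 10
b[i]:  10  3  4  6  8  9  7  1  5  2
S:     10  3  7 13 21 30 20  1 12  3
Maximum is 30 (e.g. 3 + 4 + 6 + 8 + 9).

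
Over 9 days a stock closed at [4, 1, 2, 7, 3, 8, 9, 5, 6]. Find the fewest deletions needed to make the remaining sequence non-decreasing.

Fewest deletions = n − (longest non-decreasing subsequence).
i:     1 2 3 4 5 6 7 8 9
a[i]:  4 1 2 7 3 8 9 5 6
dp:    1 1 2 3 3 4 5 4 5
max dp = 5, so deletions = 9 − 5 = 4.

4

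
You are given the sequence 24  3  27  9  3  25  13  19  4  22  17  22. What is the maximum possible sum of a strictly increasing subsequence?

66

Let S[i] be the best sum of a strictly increasing subsequence ending at i:
i:      1  2  3  4  5  6  7  8  9 10 11 12
a[i]:  24  3 27  9  3 25 13 19  4 22 17 22
S:     24  3 51 12  3 49 25 44  7 66 42 66
Maximum is 66 (e.g. 3 + 9 + 13 + 19 + 22).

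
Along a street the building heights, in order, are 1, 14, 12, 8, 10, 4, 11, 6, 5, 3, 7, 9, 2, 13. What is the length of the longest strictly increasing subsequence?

6

Track the smallest tail for each achievable length (strict):
1 → extends → [1]
14 → extends → [1, 14]
12 → replaces 14 → [1, 12]
8 → replaces 12 → [1, 8]
10 → extends → [1, 8, 10]
4 → replaces 8 → [1, 4, 10]
11 → extends → [1, 4, 10, 11]
6 → replaces 10 → [1, 4, 6, 11]
5 → replaces 6 → [1, 4, 5, 11]
3 → replaces 4 → [1, 3, 5, 11]
7 → replaces 11 → [1, 3, 5, 7]
9 → extends → [1, 3, 5, 7, 9]
2 → replaces 3 → [1, 2, 5, 7, 9]
13 → extends → [1, 2, 5, 7, 9, 13]
Six tails, so the longest strictly increasing subsequence has length 6 (e.g. 1, 4, 6, 7, 9, 13).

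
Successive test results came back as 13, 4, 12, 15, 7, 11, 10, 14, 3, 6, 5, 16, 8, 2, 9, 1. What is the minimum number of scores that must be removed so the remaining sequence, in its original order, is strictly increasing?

Fewest deletions = n − (longest strictly increasing subsequence).
Patience tails:
13 → extends → [13]
4 → replaces 13 → [4]
12 → extends → [4, 12]
15 → extends → [4, 12, 15]
7 → replaces 12 → [4, 7, 15]
11 → replaces 15 → [4, 7, 11]
10 → replaces 11 → [4, 7, 10]
14 → extends → [4, 7, 10, 14]
3 → replaces 4 → [3, 7, 10, 14]
6 → replaces 7 → [3, 6, 10, 14]
5 → replaces 6 → [3, 5, 10, 14]
16 → extends → [3, 5, 10, 14, 16]
8 → replaces 10 → [3, 5, 8, 14, 16]
2 → replaces 3 → [2, 5, 8, 14, 16]
9 → replaces 14 → [2, 5, 8, 9, 16]
1 → replaces 2 → [1, 5, 8, 9, 16]
Longest strictly increasing subsequence has length 5, so deletions = 16 − 5 = 11.

11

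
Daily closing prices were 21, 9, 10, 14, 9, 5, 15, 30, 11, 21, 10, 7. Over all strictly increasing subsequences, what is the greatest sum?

Let S[i] be the best sum of a strictly increasing subsequence ending at i:
i:      1  2  3  4  5  6  7  8  9 10 11 12
a[i]:  21  9 10 14  9  5 15 30 11 21 10  7
S:     21  9 19 33  9  5 48 78 30 69 19 12
Maximum is 78 (e.g. 9 + 10 + 14 + 15 + 30).

78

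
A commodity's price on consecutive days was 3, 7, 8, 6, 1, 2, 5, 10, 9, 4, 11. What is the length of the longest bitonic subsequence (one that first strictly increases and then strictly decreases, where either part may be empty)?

inc[i] = longest strictly increasing subsequence ending at i; dec[i] = longest strictly decreasing subsequence starting at i:
i:      1  2  3  4  5  6  7  8  9 10 11
a[i]:   3  7  8  6  1  2  5 10  9  4 11
inc:    1  2  3  2  1  2  3  4  4  3  5
dec:    2  4  4  3  1  1  2  3  2  1  1
Best peak at i=3 (value 8): inc=3, dec=4, length 3+4−1 = 6.

6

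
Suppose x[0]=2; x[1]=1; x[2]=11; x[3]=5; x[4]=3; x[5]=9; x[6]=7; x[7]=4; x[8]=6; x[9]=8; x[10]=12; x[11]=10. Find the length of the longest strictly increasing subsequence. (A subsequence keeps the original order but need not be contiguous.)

6

Let dp[i] be the length of the longest such subsequence ending at index i:
i:      0  1  2  3  4  5  6  7  8  9 10 11
x[i]:   2  1 11  5  3  9  7  4  6  8 12 10
dp:     1  1  2  2  2  3  3  3  4  5  6  6
Maximum dp value is 6.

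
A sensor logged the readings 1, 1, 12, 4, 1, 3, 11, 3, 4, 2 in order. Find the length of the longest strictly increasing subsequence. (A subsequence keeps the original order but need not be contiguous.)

Let dp[i] be the length of the longest such subsequence ending at index i:
i:      1  2  3  4  5  6  7  8  9 10
a[i]:   1  1 12  4  1  3 11  3  4  2
dp:     1  1  2  2  1  2  3  2  3  2
Maximum dp value is 3.

3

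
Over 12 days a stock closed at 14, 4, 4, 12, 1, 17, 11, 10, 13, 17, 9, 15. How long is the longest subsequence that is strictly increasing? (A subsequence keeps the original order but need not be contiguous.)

4

Track the smallest tail for each achievable length (strict):
14 → extends → [14]
4 → replaces 14 → [4]
4 → already a tail → [4]
12 → extends → [4, 12]
1 → replaces 4 → [1, 12]
17 → extends → [1, 12, 17]
11 → replaces 12 → [1, 11, 17]
10 → replaces 11 → [1, 10, 17]
13 → replaces 17 → [1, 10, 13]
17 → extends → [1, 10, 13, 17]
9 → replaces 10 → [1, 9, 13, 17]
15 → replaces 17 → [1, 9, 13, 15]
Four tails, so the longest strictly increasing subsequence has length 4 (e.g. 4, 12, 13, 17).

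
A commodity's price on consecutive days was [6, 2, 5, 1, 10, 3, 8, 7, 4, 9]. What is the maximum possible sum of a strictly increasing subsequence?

Let S[i] be the best sum of a strictly increasing subsequence ending at i:
i:      1  2  3  4  5  6  7  8  9 10
a[i]:   6  2  5  1 10  3  8  7  4  9
S:      6  2  7  1 17  5 15 14  9 24
Maximum is 24 (e.g. 2 + 5 + 8 + 9).

24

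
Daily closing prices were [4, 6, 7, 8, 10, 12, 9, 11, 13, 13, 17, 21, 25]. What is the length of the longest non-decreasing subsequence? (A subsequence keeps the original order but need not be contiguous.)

11

Track the smallest tail for each achievable length (allowing ties):
4 → extends → [4]
6 → extends → [4, 6]
7 → extends → [4, 6, 7]
8 → extends → [4, 6, 7, 8]
10 → extends → [4, 6, 7, 8, 10]
12 → extends → [4, 6, 7, 8, 10, 12]
9 → replaces 10 → [4, 6, 7, 8, 9, 12]
11 → replaces 12 → [4, 6, 7, 8, 9, 11]
13 → extends → [4, 6, 7, 8, 9, 11, 13]
13 → extends → [4, 6, 7, 8, 9, 11, 13, 13]
17 → extends → [4, 6, 7, 8, 9, 11, 13, 13, 17]
21 → extends → [4, 6, 7, 8, 9, 11, 13, 13, 17, 21]
25 → extends → [4, 6, 7, 8, 9, 11, 13, 13, 17, 21, 25]
Eleven tails, so the longest non-decreasing subsequence has length 11 (e.g. 4, 6, 7, 8, 10, 12, 13, 13, 17, 21, 25).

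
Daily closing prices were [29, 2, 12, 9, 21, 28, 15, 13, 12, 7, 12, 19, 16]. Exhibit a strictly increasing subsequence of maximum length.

2, 12, 21, 28

Patience tails give the LIS length; then backtrack through the dp parents:
29 → extends → [29]
2 → replaces 29 → [2]
12 → extends → [2, 12]
9 → replaces 12 → [2, 9]
21 → extends → [2, 9, 21]
28 → extends → [2, 9, 21, 28]
15 → replaces 21 → [2, 9, 15, 28]
13 → replaces 15 → [2, 9, 13, 28]
12 → replaces 13 → [2, 9, 12, 28]
7 → replaces 9 → [2, 7, 12, 28]
12 → already a tail → [2, 7, 12, 28]
19 → replaces 28 → [2, 7, 12, 19]
16 → replaces 19 → [2, 7, 12, 16]
Length 4; one witness is 2, 12, 21, 28.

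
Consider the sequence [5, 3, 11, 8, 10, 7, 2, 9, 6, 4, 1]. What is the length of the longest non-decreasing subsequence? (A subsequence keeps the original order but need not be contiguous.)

Track the smallest tail for each achievable length (allowing ties):
5 → extends → [5]
3 → replaces 5 → [3]
11 → extends → [3, 11]
8 → replaces 11 → [3, 8]
10 → extends → [3, 8, 10]
7 → replaces 8 → [3, 7, 10]
2 → replaces 3 → [2, 7, 10]
9 → replaces 10 → [2, 7, 9]
6 → replaces 7 → [2, 6, 9]
4 → replaces 6 → [2, 4, 9]
1 → replaces 2 → [1, 4, 9]
Three tails, so the longest non-decreasing subsequence has length 3 (e.g. 5, 8, 10).

3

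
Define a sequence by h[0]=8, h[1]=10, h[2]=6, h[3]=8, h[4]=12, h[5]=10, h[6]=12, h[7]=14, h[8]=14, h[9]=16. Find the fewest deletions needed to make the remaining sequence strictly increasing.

Fewest deletions = n − (longest strictly increasing subsequence).
Patience tails:
8 → extends → [8]
10 → extends → [8, 10]
6 → replaces 8 → [6, 10]
8 → replaces 10 → [6, 8]
12 → extends → [6, 8, 12]
10 → replaces 12 → [6, 8, 10]
12 → extends → [6, 8, 10, 12]
14 → extends → [6, 8, 10, 12, 14]
14 → already a tail → [6, 8, 10, 12, 14]
16 → extends → [6, 8, 10, 12, 14, 16]
Longest strictly increasing subsequence has length 6, so deletions = 10 − 6 = 4.

4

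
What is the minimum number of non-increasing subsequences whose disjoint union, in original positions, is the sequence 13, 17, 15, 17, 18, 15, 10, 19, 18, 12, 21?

6

The minimum number of non-increasing subsequences covering a sequence equals the length of its longest strictly increasing subsequence.
LIS length is 6 (e.g. 13, 15, 17, 18, 19, 21), so 6 piles are needed.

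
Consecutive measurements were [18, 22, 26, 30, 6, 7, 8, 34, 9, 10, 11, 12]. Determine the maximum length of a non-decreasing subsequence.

Track the smallest tail for each achievable length (allowing ties):
18 → extends → [18]
22 → extends → [18, 22]
26 → extends → [18, 22, 26]
30 → extends → [18, 22, 26, 30]
6 → replaces 18 → [6, 22, 26, 30]
7 → replaces 22 → [6, 7, 26, 30]
8 → replaces 26 → [6, 7, 8, 30]
34 → extends → [6, 7, 8, 30, 34]
9 → replaces 30 → [6, 7, 8, 9, 34]
10 → replaces 34 → [6, 7, 8, 9, 10]
11 → extends → [6, 7, 8, 9, 10, 11]
12 → extends → [6, 7, 8, 9, 10, 11, 12]
Seven tails, so the longest non-decreasing subsequence has length 7 (e.g. 6, 7, 8, 9, 10, 11, 12).

7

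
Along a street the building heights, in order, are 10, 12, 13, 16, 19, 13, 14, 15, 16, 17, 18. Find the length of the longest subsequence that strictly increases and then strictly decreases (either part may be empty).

inc[i] = longest strictly increasing subsequence ending at i; dec[i] = longest strictly decreasing subsequence starting at i:
i:      1  2  3  4  5  6  7  8  9 10 11
a[i]:  10 12 13 16 19 13 14 15 16 17 18
inc:    1  2  3  4  5  3  4  5  6  7  8
dec:    1  1  1  2  2  1  1  1  1  1  1
Best peak at i=11 (value 18): inc=8, dec=1, length 8+1−1 = 8.

8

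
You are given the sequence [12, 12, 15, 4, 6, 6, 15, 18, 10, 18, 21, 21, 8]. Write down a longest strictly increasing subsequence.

4, 6, 15, 18, 21

Patience tails give the LIS length; then backtrack through the dp parents:
12 → extends → [12]
12 → already a tail → [12]
15 → extends → [12, 15]
4 → replaces 12 → [4, 15]
6 → replaces 15 → [4, 6]
6 → already a tail → [4, 6]
15 → extends → [4, 6, 15]
18 → extends → [4, 6, 15, 18]
10 → replaces 15 → [4, 6, 10, 18]
18 → already a tail → [4, 6, 10, 18]
21 → extends → [4, 6, 10, 18, 21]
21 → already a tail → [4, 6, 10, 18, 21]
8 → replaces 10 → [4, 6, 8, 18, 21]
Length 5; one witness is 4, 6, 15, 18, 21.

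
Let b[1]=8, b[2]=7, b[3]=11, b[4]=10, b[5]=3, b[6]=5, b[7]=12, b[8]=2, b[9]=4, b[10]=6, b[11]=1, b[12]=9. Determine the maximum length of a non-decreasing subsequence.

4

Track the smallest tail for each achievable length (allowing ties):
8 → extends → [8]
7 → replaces 8 → [7]
11 → extends → [7, 11]
10 → replaces 11 → [7, 10]
3 → replaces 7 → [3, 10]
5 → replaces 10 → [3, 5]
12 → extends → [3, 5, 12]
2 → replaces 3 → [2, 5, 12]
4 → replaces 5 → [2, 4, 12]
6 → replaces 12 → [2, 4, 6]
1 → replaces 2 → [1, 4, 6]
9 → extends → [1, 4, 6, 9]
Four tails, so the longest non-decreasing subsequence has length 4 (e.g. 3, 5, 6, 9).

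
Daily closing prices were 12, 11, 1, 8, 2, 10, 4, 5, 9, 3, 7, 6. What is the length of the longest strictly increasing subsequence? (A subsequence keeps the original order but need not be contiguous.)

5

Let dp[i] be the length of the longest such subsequence ending at index i:
i:      1  2  3  4  5  6  7  8  9 10 11 12
a[i]:  12 11  1  8  2 10  4  5  9  3  7  6
dp:     1  1  1  2  2  3  3  4  5  3  5  5
Maximum dp value is 5.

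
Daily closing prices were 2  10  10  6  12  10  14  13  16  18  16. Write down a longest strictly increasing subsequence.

Patience tails give the LIS length; then backtrack through the dp parents:
2 → extends → [2]
10 → extends → [2, 10]
10 → already a tail → [2, 10]
6 → replaces 10 → [2, 6]
12 → extends → [2, 6, 12]
10 → replaces 12 → [2, 6, 10]
14 → extends → [2, 6, 10, 14]
13 → replaces 14 → [2, 6, 10, 13]
16 → extends → [2, 6, 10, 13, 16]
18 → extends → [2, 6, 10, 13, 16, 18]
16 → already a tail → [2, 6, 10, 13, 16, 18]
Length 6; one witness is 2, 10, 12, 14, 16, 18.

2, 10, 12, 14, 16, 18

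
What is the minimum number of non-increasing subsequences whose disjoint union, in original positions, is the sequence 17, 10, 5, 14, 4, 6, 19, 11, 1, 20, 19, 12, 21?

Place each on the leftmost legal pile:
17 → new pile 1 (tops now [17])
10 → pile 1 (tops now [10])
5 → pile 1 (tops now [5])
14 → new pile 2 (tops now [5, 14])
4 → pile 1 (tops now [4, 14])
6 → pile 2 (tops now [4, 6])
19 → new pile 3 (tops now [4, 6, 19])
11 → pile 3 (tops now [4, 6, 11])
1 → pile 1 (tops now [1, 6, 11])
20 → new pile 4 (tops now [1, 6, 11, 20])
19 → pile 4 (tops now [1, 6, 11, 19])
12 → pile 4 (tops now [1, 6, 11, 12])
21 → new pile 5 (tops now [1, 6, 11, 12, 21])
Five piles.

5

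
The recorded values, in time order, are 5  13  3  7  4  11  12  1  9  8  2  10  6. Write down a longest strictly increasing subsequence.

5, 7, 11, 12

Patience tails give the LIS length; then backtrack through the dp parents:
5 → extends → [5]
13 → extends → [5, 13]
3 → replaces 5 → [3, 13]
7 → replaces 13 → [3, 7]
4 → replaces 7 → [3, 4]
11 → extends → [3, 4, 11]
12 → extends → [3, 4, 11, 12]
1 → replaces 3 → [1, 4, 11, 12]
9 → replaces 11 → [1, 4, 9, 12]
8 → replaces 9 → [1, 4, 8, 12]
2 → replaces 4 → [1, 2, 8, 12]
10 → replaces 12 → [1, 2, 8, 10]
6 → replaces 8 → [1, 2, 6, 10]
Length 4; one witness is 5, 7, 11, 12.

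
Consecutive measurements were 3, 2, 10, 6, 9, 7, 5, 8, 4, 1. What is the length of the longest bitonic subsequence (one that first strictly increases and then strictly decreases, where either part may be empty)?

inc[i] = longest strictly increasing subsequence ending at i; dec[i] = longest strictly decreasing subsequence starting at i:
i:      1  2  3  4  5  6  7  8  9 10
a[i]:   3  2 10  6  9  7  5  8  4  1
inc:    1  1  2  2  3  3  2  4  2  1
dec:    3  2  6  4  5  4  3  3  2  1
Best peak at i=3 (value 10): inc=2, dec=6, length 2+6−1 = 7.

7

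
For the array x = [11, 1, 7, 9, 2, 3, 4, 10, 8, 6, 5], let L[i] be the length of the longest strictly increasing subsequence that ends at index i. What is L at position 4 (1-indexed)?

3

dp[i] = 1 + max{dp[j] : j<i, x[j]<x[i]} (or 1 if no such j):
i:      1  2  3  4  5  6  7  8  9 10 11
x[i]:  11  1  7  9  2  3  4 10  8  6  5
dp:     1  1  2  3  2  3  4  5  5  5  5
At index 4 the value is 3.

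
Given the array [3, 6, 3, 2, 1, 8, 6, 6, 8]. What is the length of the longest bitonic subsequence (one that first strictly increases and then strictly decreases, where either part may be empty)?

5

inc[i] = longest strictly increasing subsequence ending at i; dec[i] = longest strictly decreasing subsequence starting at i:
i:     1 2 3 4 5 6 7 8 9
a[i]:  3 6 3 2 1 8 6 6 8
inc:   1 2 1 1 1 3 2 2 3
dec:   3 4 3 2 1 2 1 1 1
Best peak at i=2 (value 6): inc=2, dec=4, length 2+4−1 = 5.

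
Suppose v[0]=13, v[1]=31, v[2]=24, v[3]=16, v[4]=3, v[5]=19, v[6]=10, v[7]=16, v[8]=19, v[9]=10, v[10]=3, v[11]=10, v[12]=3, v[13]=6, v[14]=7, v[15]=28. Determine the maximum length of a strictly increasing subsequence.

5

Track the smallest tail for each achievable length (strict):
13 → extends → [13]
31 → extends → [13, 31]
24 → replaces 31 → [13, 24]
16 → replaces 24 → [13, 16]
3 → replaces 13 → [3, 16]
19 → extends → [3, 16, 19]
10 → replaces 16 → [3, 10, 19]
16 → replaces 19 → [3, 10, 16]
19 → extends → [3, 10, 16, 19]
10 → already a tail → [3, 10, 16, 19]
3 → already a tail → [3, 10, 16, 19]
10 → already a tail → [3, 10, 16, 19]
3 → already a tail → [3, 10, 16, 19]
6 → replaces 10 → [3, 6, 16, 19]
7 → replaces 16 → [3, 6, 7, 19]
28 → extends → [3, 6, 7, 19, 28]
Five tails, so the longest strictly increasing subsequence has length 5 (e.g. 3, 10, 16, 19, 28).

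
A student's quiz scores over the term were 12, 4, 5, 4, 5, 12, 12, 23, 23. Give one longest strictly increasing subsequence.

4, 5, 12, 23

Patience tails give the LIS length; then backtrack through the dp parents:
12 → extends → [12]
4 → replaces 12 → [4]
5 → extends → [4, 5]
4 → already a tail → [4, 5]
5 → already a tail → [4, 5]
12 → extends → [4, 5, 12]
12 → already a tail → [4, 5, 12]
23 → extends → [4, 5, 12, 23]
23 → already a tail → [4, 5, 12, 23]
Length 4; one witness is 4, 5, 12, 23.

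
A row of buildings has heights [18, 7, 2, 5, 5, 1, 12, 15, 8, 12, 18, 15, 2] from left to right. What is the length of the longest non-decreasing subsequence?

6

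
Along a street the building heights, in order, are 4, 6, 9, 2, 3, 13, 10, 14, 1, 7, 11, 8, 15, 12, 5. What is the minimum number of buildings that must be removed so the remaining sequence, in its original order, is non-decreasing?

Fewest deletions = n − (longest non-decreasing subsequence).
Patience tails:
4 → extends → [4]
6 → extends → [4, 6]
9 → extends → [4, 6, 9]
2 → replaces 4 → [2, 6, 9]
3 → replaces 6 → [2, 3, 9]
13 → extends → [2, 3, 9, 13]
10 → replaces 13 → [2, 3, 9, 10]
14 → extends → [2, 3, 9, 10, 14]
1 → replaces 2 → [1, 3, 9, 10, 14]
7 → replaces 9 → [1, 3, 7, 10, 14]
11 → replaces 14 → [1, 3, 7, 10, 11]
8 → replaces 10 → [1, 3, 7, 8, 11]
15 → extends → [1, 3, 7, 8, 11, 15]
12 → replaces 15 → [1, 3, 7, 8, 11, 12]
5 → replaces 7 → [1, 3, 5, 8, 11, 12]
Longest non-decreasing subsequence has length 6, so deletions = 15 − 6 = 9.

9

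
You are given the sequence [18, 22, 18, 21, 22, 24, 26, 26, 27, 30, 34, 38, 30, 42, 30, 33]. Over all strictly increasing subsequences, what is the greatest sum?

Let S[i] be the best sum of a strictly increasing subsequence ending at i:
i:       1   2   3   4   5   6   7   8   9  10  11  12  13  14  15  16
a[i]:   18  22  18  21  22  24  26  26  27  30  34  38  30  42  30  33
S:      18  40  18  39  61  85 111 111 138 168 202 240 168 282 168 201
Maximum is 282 (e.g. 18 + 21 + 22 + 24 + 26 + 27 + 30 + 34 + 38 + 42).

282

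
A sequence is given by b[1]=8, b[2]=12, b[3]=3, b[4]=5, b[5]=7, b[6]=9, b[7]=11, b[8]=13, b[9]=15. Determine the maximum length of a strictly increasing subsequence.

7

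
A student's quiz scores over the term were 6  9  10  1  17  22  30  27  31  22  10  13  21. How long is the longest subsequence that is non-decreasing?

Let dp[i] be the length of the longest such subsequence ending at index i:
i:      1  2  3  4  5  6  7  8  9 10 11 12 13
a[i]:   6  9 10  1 17 22 30 27 31 22 10 13 21
dp:     1  2  3  1  4  5  6  6  7  6  4  5  6
Maximum dp value is 7.

7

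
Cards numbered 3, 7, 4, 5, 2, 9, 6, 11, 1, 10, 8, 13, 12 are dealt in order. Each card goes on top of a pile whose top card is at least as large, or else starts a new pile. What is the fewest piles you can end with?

Place each on the leftmost legal pile:
3 → new pile 1 (tops now [3])
7 → new pile 2 (tops now [3, 7])
4 → pile 2 (tops now [3, 4])
5 → new pile 3 (tops now [3, 4, 5])
2 → pile 1 (tops now [2, 4, 5])
9 → new pile 4 (tops now [2, 4, 5, 9])
6 → pile 4 (tops now [2, 4, 5, 6])
11 → new pile 5 (tops now [2, 4, 5, 6, 11])
1 → pile 1 (tops now [1, 4, 5, 6, 11])
10 → pile 5 (tops now [1, 4, 5, 6, 10])
8 → pile 5 (tops now [1, 4, 5, 6, 8])
13 → new pile 6 (tops now [1, 4, 5, 6, 8, 13])
12 → pile 6 (tops now [1, 4, 5, 6, 8, 12])
Six piles.

6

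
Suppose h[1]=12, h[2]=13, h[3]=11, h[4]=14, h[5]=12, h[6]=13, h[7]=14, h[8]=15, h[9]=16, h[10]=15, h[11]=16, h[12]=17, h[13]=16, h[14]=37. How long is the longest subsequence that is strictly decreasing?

2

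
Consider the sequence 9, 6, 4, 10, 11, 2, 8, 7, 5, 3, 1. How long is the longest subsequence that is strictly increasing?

3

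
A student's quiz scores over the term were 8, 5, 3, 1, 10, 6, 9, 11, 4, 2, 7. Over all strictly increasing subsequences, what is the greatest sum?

31

Let S[i] be the best sum of a strictly increasing subsequence ending at i:
i:      1  2  3  4  5  6  7  8  9 10 11
a[i]:   8  5  3  1 10  6  9 11  4  2  7
S:      8  5  3  1 18 11 20 31  7  3 18
Maximum is 31 (e.g. 5 + 6 + 9 + 11).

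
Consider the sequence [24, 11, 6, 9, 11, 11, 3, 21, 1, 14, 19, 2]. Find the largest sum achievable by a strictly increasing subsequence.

59

Let S[i] be the best sum of a strictly increasing subsequence ending at i:
i:      1  2  3  4  5  6  7  8  9 10 11 12
a[i]:  24 11  6  9 11 11  3 21  1 14 19  2
S:     24 11  6 15 26 26  3 47  1 40 59  3
Maximum is 59 (e.g. 6 + 9 + 11 + 14 + 19).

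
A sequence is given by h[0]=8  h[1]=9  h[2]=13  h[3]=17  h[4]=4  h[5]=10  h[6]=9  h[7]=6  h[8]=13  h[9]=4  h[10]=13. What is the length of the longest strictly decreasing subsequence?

Let dp[i] be the longest strictly decreasing subsequence ending at i:
i:      0  1  2  3  4  5  6  7  8  9 10
h[i]:   8  9 13 17  4 10  9  6 13  4 13
dp:     1  1  1  1  2  2  3  4  2  5  2
Maximum is 5.

5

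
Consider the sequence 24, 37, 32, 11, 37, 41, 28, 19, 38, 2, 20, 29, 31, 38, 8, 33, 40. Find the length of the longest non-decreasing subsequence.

7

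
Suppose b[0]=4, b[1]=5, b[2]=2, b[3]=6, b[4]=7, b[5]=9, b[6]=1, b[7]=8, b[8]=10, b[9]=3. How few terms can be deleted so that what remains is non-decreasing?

4

Fewest deletions = n − (longest non-decreasing subsequence).
i:      0  1  2  3  4  5  6  7  8  9
b[i]:   4  5  2  6  7  9  1  8 10  3
dp:     1  2  1  3  4  5  1  5  6  2
max dp = 6, so deletions = 10 − 6 = 4.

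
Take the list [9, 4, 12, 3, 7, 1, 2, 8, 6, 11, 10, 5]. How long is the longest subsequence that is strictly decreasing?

Negate each value so 'decreasing' becomes 'increasing', then run patience tails on the negated sequence:
-9 → extends → [-9]
-4 → extends → [-9, -4]
-12 → replaces -9 → [-12, -4]
-3 → extends → [-12, -4, -3]
-7 → replaces -4 → [-12, -7, -3]
-1 → extends → [-12, -7, -3, -1]
-2 → replaces -1 → [-12, -7, -3, -2]
-8 → replaces -7 → [-12, -8, -3, -2]
-6 → replaces -3 → [-12, -8, -6, -2]
-11 → replaces -8 → [-12, -11, -6, -2]
-10 → replaces -6 → [-12, -11, -10, -2]
-5 → replaces -2 → [-12, -11, -10, -5]
Four tails, so the longest strictly decreasing subsequence of the original has length 4.

4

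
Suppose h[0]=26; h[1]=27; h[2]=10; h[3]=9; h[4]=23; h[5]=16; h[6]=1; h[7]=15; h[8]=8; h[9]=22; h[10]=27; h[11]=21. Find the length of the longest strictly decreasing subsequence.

5

Let dp[i] be the longest strictly decreasing subsequence ending at i:
i:      0  1  2  3  4  5  6  7  8  9 10 11
h[i]:  26 27 10  9 23 16  1 15  8 22 27 21
dp:     1  1  2  3  2  3  4  4  5  3  1  4
Maximum is 5.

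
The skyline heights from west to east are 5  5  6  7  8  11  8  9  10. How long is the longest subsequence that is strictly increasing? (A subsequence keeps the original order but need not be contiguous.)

6

Let dp[i] be the length of the longest such subsequence ending at index i:
i:      1  2  3  4  5  6  7  8  9
a[i]:   5  5  6  7  8 11  8  9 10
dp:     1  1  2  3  4  5  4  5  6
Maximum dp value is 6.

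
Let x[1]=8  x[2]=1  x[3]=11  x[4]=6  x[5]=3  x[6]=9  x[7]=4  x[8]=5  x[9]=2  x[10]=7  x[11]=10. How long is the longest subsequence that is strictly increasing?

6

Track the smallest tail for each achievable length (strict):
8 → extends → [8]
1 → replaces 8 → [1]
11 → extends → [1, 11]
6 → replaces 11 → [1, 6]
3 → replaces 6 → [1, 3]
9 → extends → [1, 3, 9]
4 → replaces 9 → [1, 3, 4]
5 → extends → [1, 3, 4, 5]
2 → replaces 3 → [1, 2, 4, 5]
7 → extends → [1, 2, 4, 5, 7]
10 → extends → [1, 2, 4, 5, 7, 10]
Six tails, so the longest strictly increasing subsequence has length 6 (e.g. 1, 3, 4, 5, 7, 10).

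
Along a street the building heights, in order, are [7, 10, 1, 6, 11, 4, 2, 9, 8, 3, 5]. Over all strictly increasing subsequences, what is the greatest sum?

Let S[i] be the best sum of a strictly increasing subsequence ending at i:
i:      1  2  3  4  5  6  7  8  9 10 11
a[i]:   7 10  1  6 11  4  2  9  8  3  5
S:      7 17  1  7 28  5  3 16 15  6 11
Maximum is 28 (e.g. 7 + 10 + 11).

28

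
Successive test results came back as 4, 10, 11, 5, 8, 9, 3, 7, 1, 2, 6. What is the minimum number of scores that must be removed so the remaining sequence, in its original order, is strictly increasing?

7

Fewest deletions = n − (longest strictly increasing subsequence).
Patience tails:
4 → extends → [4]
10 → extends → [4, 10]
11 → extends → [4, 10, 11]
5 → replaces 10 → [4, 5, 11]
8 → replaces 11 → [4, 5, 8]
9 → extends → [4, 5, 8, 9]
3 → replaces 4 → [3, 5, 8, 9]
7 → replaces 8 → [3, 5, 7, 9]
1 → replaces 3 → [1, 5, 7, 9]
2 → replaces 5 → [1, 2, 7, 9]
6 → replaces 7 → [1, 2, 6, 9]
Longest strictly increasing subsequence has length 4, so deletions = 11 − 4 = 7.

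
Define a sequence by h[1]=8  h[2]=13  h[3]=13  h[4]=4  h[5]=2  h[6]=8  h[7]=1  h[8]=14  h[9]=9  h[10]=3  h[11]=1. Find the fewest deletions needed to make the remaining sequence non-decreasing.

7

Fewest deletions = n − (longest non-decreasing subsequence).
Patience tails:
8 → extends → [8]
13 → extends → [8, 13]
13 → extends → [8, 13, 13]
4 → replaces 8 → [4, 13, 13]
2 → replaces 4 → [2, 13, 13]
8 → replaces 13 → [2, 8, 13]
1 → replaces 2 → [1, 8, 13]
14 → extends → [1, 8, 13, 14]
9 → replaces 13 → [1, 8, 9, 14]
3 → replaces 8 → [1, 3, 9, 14]
1 → replaces 3 → [1, 1, 9, 14]
Longest non-decreasing subsequence has length 4, so deletions = 11 − 4 = 7.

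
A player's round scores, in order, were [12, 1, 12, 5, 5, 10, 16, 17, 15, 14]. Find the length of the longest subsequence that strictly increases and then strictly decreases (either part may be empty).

inc[i] = longest strictly increasing subsequence ending at i; dec[i] = longest strictly decreasing subsequence starting at i:
i:      1  2  3  4  5  6  7  8  9 10
a[i]:  12  1 12  5  5 10 16 17 15 14
inc:    1  1  2  2  2  3  4  5  4  4
dec:    2  1  2  1  1  1  3  3  2  1
Best peak at i=8 (value 17): inc=5, dec=3, length 5+3−1 = 7.

7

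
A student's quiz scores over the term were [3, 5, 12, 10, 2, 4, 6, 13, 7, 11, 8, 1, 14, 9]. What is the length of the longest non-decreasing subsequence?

6

Track the smallest tail for each achievable length (allowing ties):
3 → extends → [3]
5 → extends → [3, 5]
12 → extends → [3, 5, 12]
10 → replaces 12 → [3, 5, 10]
2 → replaces 3 → [2, 5, 10]
4 → replaces 5 → [2, 4, 10]
6 → replaces 10 → [2, 4, 6]
13 → extends → [2, 4, 6, 13]
7 → replaces 13 → [2, 4, 6, 7]
11 → extends → [2, 4, 6, 7, 11]
8 → replaces 11 → [2, 4, 6, 7, 8]
1 → replaces 2 → [1, 4, 6, 7, 8]
14 → extends → [1, 4, 6, 7, 8, 14]
9 → replaces 14 → [1, 4, 6, 7, 8, 9]
Six tails, so the longest non-decreasing subsequence has length 6 (e.g. 3, 5, 6, 7, 11, 14).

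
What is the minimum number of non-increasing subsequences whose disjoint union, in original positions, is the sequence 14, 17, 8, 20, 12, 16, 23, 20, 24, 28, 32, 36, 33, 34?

9

The minimum number of non-increasing subsequences covering a sequence equals the length of its longest strictly increasing subsequence.
LIS length is 9 (e.g. 14, 17, 20, 23, 24, 28, 32, 33, 34), so 9 piles are needed.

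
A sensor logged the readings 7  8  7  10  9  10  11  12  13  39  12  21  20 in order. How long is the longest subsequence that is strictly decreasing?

3

Negate each value so 'decreasing' becomes 'increasing', then run patience tails on the negated sequence:
-7 → extends → [-7]
-8 → replaces -7 → [-8]
-7 → extends → [-8, -7]
-10 → replaces -8 → [-10, -7]
-9 → replaces -7 → [-10, -9]
-10 → already a tail → [-10, -9]
-11 → replaces -10 → [-11, -9]
-12 → replaces -11 → [-12, -9]
-13 → replaces -12 → [-13, -9]
-39 → replaces -13 → [-39, -9]
-12 → replaces -9 → [-39, -12]
-21 → replaces -12 → [-39, -21]
-20 → extends → [-39, -21, -20]
Three tails, so the longest strictly decreasing subsequence of the original has length 3.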